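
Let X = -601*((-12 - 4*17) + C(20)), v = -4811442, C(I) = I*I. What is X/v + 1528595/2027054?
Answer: 3872294604635/4876526375934 ≈ 0.79407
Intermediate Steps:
C(I) = I**2
X = -192320 (X = -601*((-12 - 4*17) + 20**2) = -601*((-12 - 68) + 400) = -601*(-80 + 400) = -601*320 = -192320)
X/v + 1528595/2027054 = -192320/(-4811442) + 1528595/2027054 = -192320*(-1/4811442) + 1528595*(1/2027054) = 96160/2405721 + 1528595/2027054 = 3872294604635/4876526375934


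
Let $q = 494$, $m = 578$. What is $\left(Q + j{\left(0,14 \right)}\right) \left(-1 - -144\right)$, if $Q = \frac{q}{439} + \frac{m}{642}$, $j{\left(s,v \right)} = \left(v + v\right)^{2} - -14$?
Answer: $\frac{16121649401}{140919} \approx 1.144 \cdot 10^{5}$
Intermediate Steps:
$j{\left(s,v \right)} = 14 + 4 v^{2}$ ($j{\left(s,v \right)} = \left(2 v\right)^{2} + 14 = 4 v^{2} + 14 = 14 + 4 v^{2}$)
$Q = \frac{285445}{140919}$ ($Q = \frac{494}{439} + \frac{578}{642} = 494 \cdot \frac{1}{439} + 578 \cdot \frac{1}{642} = \frac{494}{439} + \frac{289}{321} = \frac{285445}{140919} \approx 2.0256$)
$\left(Q + j{\left(0,14 \right)}\right) \left(-1 - -144\right) = \left(\frac{285445}{140919} + \left(14 + 4 \cdot 14^{2}\right)\right) \left(-1 - -144\right) = \left(\frac{285445}{140919} + \left(14 + 4 \cdot 196\right)\right) \left(-1 + 144\right) = \left(\frac{285445}{140919} + \left(14 + 784\right)\right) 143 = \left(\frac{285445}{140919} + 798\right) 143 = \frac{112738807}{140919} \cdot 143 = \frac{16121649401}{140919}$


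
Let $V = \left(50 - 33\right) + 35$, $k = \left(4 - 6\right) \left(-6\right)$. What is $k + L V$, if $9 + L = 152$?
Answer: $7448$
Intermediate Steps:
$L = 143$ ($L = -9 + 152 = 143$)
$k = 12$ ($k = \left(-2\right) \left(-6\right) = 12$)
$V = 52$ ($V = 17 + 35 = 52$)
$k + L V = 12 + 143 \cdot 52 = 12 + 7436 = 7448$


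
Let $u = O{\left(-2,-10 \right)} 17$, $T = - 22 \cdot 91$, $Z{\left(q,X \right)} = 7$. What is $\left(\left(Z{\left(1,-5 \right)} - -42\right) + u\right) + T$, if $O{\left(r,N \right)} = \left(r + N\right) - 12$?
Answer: $-2361$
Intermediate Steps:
$O{\left(r,N \right)} = -12 + N + r$ ($O{\left(r,N \right)} = \left(N + r\right) - 12 = -12 + N + r$)
$T = -2002$ ($T = \left(-1\right) 2002 = -2002$)
$u = -408$ ($u = \left(-12 - 10 - 2\right) 17 = \left(-24\right) 17 = -408$)
$\left(\left(Z{\left(1,-5 \right)} - -42\right) + u\right) + T = \left(\left(7 - -42\right) - 408\right) - 2002 = \left(\left(7 + 42\right) - 408\right) - 2002 = \left(49 - 408\right) - 2002 = -359 - 2002 = -2361$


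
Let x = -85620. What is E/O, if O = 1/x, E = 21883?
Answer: -1873622460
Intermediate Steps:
O = -1/85620 (O = 1/(-85620) = -1/85620 ≈ -1.1680e-5)
E/O = 21883/(-1/85620) = 21883*(-85620) = -1873622460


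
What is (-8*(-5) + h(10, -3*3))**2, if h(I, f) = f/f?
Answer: 1681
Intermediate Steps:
h(I, f) = 1
(-8*(-5) + h(10, -3*3))**2 = (-8*(-5) + 1)**2 = (40 + 1)**2 = 41**2 = 1681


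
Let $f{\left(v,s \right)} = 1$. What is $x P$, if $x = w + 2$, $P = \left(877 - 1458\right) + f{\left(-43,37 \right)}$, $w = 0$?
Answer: $-1160$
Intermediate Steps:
$P = -580$ ($P = \left(877 - 1458\right) + 1 = -581 + 1 = -580$)
$x = 2$ ($x = 0 + 2 = 2$)
$x P = 2 \left(-580\right) = -1160$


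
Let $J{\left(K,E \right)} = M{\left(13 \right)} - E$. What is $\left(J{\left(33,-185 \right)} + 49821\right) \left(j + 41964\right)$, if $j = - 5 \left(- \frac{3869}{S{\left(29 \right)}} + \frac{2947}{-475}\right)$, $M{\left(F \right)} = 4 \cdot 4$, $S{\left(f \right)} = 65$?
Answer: $\frac{2612719390932}{1235} \approx 2.1156 \cdot 10^{9}$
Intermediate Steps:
$M{\left(F \right)} = 16$
$J{\left(K,E \right)} = 16 - E$
$j = \frac{405866}{1235}$ ($j = - 5 \left(- \frac{3869}{65} + \frac{2947}{-475}\right) = - 5 \left(\left(-3869\right) \frac{1}{65} + 2947 \left(- \frac{1}{475}\right)\right) = - 5 \left(- \frac{3869}{65} - \frac{2947}{475}\right) = \left(-5\right) \left(- \frac{405866}{6175}\right) = \frac{405866}{1235} \approx 328.64$)
$\left(J{\left(33,-185 \right)} + 49821\right) \left(j + 41964\right) = \left(\left(16 - -185\right) + 49821\right) \left(\frac{405866}{1235} + 41964\right) = \left(\left(16 + 185\right) + 49821\right) \frac{52231406}{1235} = \left(201 + 49821\right) \frac{52231406}{1235} = 50022 \cdot \frac{52231406}{1235} = \frac{2612719390932}{1235}$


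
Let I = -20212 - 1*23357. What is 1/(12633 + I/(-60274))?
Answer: 60274/761485011 ≈ 7.9153e-5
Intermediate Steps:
I = -43569 (I = -20212 - 23357 = -43569)
1/(12633 + I/(-60274)) = 1/(12633 - 43569/(-60274)) = 1/(12633 - 43569*(-1/60274)) = 1/(12633 + 43569/60274) = 1/(761485011/60274) = 60274/761485011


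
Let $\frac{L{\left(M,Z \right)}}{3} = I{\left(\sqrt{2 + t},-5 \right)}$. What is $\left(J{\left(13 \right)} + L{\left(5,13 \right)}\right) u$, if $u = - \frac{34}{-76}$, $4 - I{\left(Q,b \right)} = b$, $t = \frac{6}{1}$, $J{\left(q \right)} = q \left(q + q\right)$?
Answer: $\frac{6205}{38} \approx 163.29$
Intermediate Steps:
$J{\left(q \right)} = 2 q^{2}$ ($J{\left(q \right)} = q 2 q = 2 q^{2}$)
$t = 6$ ($t = 6 \cdot 1 = 6$)
$I{\left(Q,b \right)} = 4 - b$
$L{\left(M,Z \right)} = 27$ ($L{\left(M,Z \right)} = 3 \left(4 - -5\right) = 3 \left(4 + 5\right) = 3 \cdot 9 = 27$)
$u = \frac{17}{38}$ ($u = \left(-34\right) \left(- \frac{1}{76}\right) = \frac{17}{38} \approx 0.44737$)
$\left(J{\left(13 \right)} + L{\left(5,13 \right)}\right) u = \left(2 \cdot 13^{2} + 27\right) \frac{17}{38} = \left(2 \cdot 169 + 27\right) \frac{17}{38} = \left(338 + 27\right) \frac{17}{38} = 365 \cdot \frac{17}{38} = \frac{6205}{38}$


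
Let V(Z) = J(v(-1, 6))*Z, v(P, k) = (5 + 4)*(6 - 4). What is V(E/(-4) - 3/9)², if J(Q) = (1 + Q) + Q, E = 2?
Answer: 34225/36 ≈ 950.69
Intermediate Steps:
v(P, k) = 18 (v(P, k) = 9*2 = 18)
J(Q) = 1 + 2*Q
V(Z) = 37*Z (V(Z) = (1 + 2*18)*Z = (1 + 36)*Z = 37*Z)
V(E/(-4) - 3/9)² = (37*(2/(-4) - 3/9))² = (37*(2*(-¼) - 3*⅑))² = (37*(-½ - ⅓))² = (37*(-⅚))² = (-185/6)² = 34225/36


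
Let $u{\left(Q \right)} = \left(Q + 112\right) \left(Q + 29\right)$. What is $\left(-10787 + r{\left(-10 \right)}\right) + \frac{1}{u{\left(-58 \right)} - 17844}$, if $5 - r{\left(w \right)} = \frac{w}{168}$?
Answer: $- \frac{976628173}{90580} \approx -10782.0$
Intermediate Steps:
$u{\left(Q \right)} = \left(29 + Q\right) \left(112 + Q\right)$ ($u{\left(Q \right)} = \left(112 + Q\right) \left(29 + Q\right) = \left(29 + Q\right) \left(112 + Q\right)$)
$r{\left(w \right)} = 5 - \frac{w}{168}$
$\left(-10787 + r{\left(-10 \right)}\right) + \frac{1}{u{\left(-58 \right)} - 17844} = \left(-10787 + \left(5 - - \frac{5}{84}\right)\right) + \frac{1}{\left(3248 + \left(-58\right)^{2} + 141 \left(-58\right)\right) - 17844} = \left(-10787 + \left(5 + \frac{5}{84}\right)\right) + \frac{1}{\left(3248 + 3364 - 8178\right) - 17844} = \left(-10787 + \frac{425}{84}\right) + \frac{1}{-1566 - 17844} = - \frac{905683}{84} + \frac{1}{-19410} = - \frac{905683}{84} - \frac{1}{19410} = - \frac{976628173}{90580}$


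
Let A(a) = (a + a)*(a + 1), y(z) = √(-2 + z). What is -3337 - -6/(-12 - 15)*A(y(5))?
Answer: -10015/3 - 4*√3/9 ≈ -3339.1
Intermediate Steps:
A(a) = 2*a*(1 + a) (A(a) = (2*a)*(1 + a) = 2*a*(1 + a))
-3337 - -6/(-12 - 15)*A(y(5)) = -3337 - -6/(-12 - 15)*2*√(-2 + 5)*(1 + √(-2 + 5)) = -3337 - -6/(-27)*2*√3*(1 + √3) = -3337 - (-1/27*(-6))*2*√3*(1 + √3) = -3337 - 2*2*√3*(1 + √3)/9 = -3337 - 4*√3*(1 + √3)/9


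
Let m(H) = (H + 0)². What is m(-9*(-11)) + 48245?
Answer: 58046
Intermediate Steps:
m(H) = H²
m(-9*(-11)) + 48245 = (-9*(-11))² + 48245 = 99² + 48245 = 9801 + 48245 = 58046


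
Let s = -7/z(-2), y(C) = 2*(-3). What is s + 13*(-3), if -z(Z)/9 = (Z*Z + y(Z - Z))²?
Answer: -1397/36 ≈ -38.806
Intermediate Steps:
y(C) = -6
z(Z) = -9*(-6 + Z²)² (z(Z) = -9*(Z*Z - 6)² = -9*(Z² - 6)² = -9*(-6 + Z²)²)
s = 7/36 (s = -7*(-1/(9*(-6 + (-2)²)²)) = -7*(-1/(9*(-6 + 4)²)) = -7/((-9*(-2)²)) = -7/((-9*4)) = -7/(-36) = -7*(-1/36) = 7/36 ≈ 0.19444)
s + 13*(-3) = 7/36 + 13*(-3) = 7/36 - 39 = -1397/36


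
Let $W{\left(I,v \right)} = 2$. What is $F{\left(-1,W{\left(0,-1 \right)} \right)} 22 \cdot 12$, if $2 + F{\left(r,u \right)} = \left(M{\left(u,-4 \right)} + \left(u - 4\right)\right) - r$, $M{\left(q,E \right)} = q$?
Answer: $-264$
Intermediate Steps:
$F{\left(r,u \right)} = -6 - r + 2 u$ ($F{\left(r,u \right)} = -2 - \left(4 + r - 2 u\right) = -6 - r + 2 u$)
$F{\left(-1,W{\left(0,-1 \right)} \right)} 22 \cdot 12 = \left(-6 - -1 + 2 \cdot 2\right) 22 \cdot 12 = \left(-6 + 1 + 4\right) 22 \cdot 12 = \left(-1\right) 22 \cdot 12 = \left(-22\right) 12 = -264$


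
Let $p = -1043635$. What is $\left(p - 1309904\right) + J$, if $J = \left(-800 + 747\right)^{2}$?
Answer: $-2350730$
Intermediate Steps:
$J = 2809$ ($J = \left(-53\right)^{2} = 2809$)
$\left(p - 1309904\right) + J = \left(-1043635 - 1309904\right) + 2809 = -2353539 + 2809 = -2350730$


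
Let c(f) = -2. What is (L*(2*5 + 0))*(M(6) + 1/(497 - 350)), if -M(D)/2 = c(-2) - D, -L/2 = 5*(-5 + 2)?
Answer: 235300/49 ≈ 4802.0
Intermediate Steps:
L = 30 (L = -10*(-5 + 2) = -10*(-3) = -2*(-15) = 30)
M(D) = 4 + 2*D (M(D) = -2*(-2 - D) = 4 + 2*D)
(L*(2*5 + 0))*(M(6) + 1/(497 - 350)) = (30*(2*5 + 0))*((4 + 2*6) + 1/(497 - 350)) = (30*(10 + 0))*((4 + 12) + 1/147) = (30*10)*(16 + 1/147) = 300*(2353/147) = 235300/49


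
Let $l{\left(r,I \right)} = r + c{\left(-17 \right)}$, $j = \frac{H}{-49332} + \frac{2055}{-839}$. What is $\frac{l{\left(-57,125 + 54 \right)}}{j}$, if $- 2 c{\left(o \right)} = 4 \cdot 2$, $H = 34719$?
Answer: $\frac{841587476}{43502167} \approx 19.346$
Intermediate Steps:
$c{\left(o \right)} = -4$ ($c{\left(o \right)} = - \frac{4 \cdot 2}{2} = \left(- \frac{1}{2}\right) 8 = -4$)
$j = - \frac{43502167}{13796516}$ ($j = \frac{34719}{-49332} + \frac{2055}{-839} = 34719 \left(- \frac{1}{49332}\right) + 2055 \left(- \frac{1}{839}\right) = - \frac{11573}{16444} - \frac{2055}{839} = - \frac{43502167}{13796516} \approx -3.1531$)
$l{\left(r,I \right)} = -4 + r$ ($l{\left(r,I \right)} = r - 4 = -4 + r$)
$\frac{l{\left(-57,125 + 54 \right)}}{j} = \frac{-4 - 57}{- \frac{43502167}{13796516}} = \left(-61\right) \left(- \frac{13796516}{43502167}\right) = \frac{841587476}{43502167}$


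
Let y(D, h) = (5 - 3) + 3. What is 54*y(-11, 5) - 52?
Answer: 218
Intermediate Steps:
y(D, h) = 5 (y(D, h) = 2 + 3 = 5)
54*y(-11, 5) - 52 = 54*5 - 52 = 270 - 52 = 218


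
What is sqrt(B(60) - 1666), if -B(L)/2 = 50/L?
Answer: I*sqrt(15009)/3 ≈ 40.837*I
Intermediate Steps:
B(L) = -100/L
sqrt(B(60) - 1666) = sqrt(-100/60 - 1666) = sqrt(-100*1/60 - 1666) = sqrt(-5/3 - 1666) = sqrt(-5003/3) = I*sqrt(15009)/3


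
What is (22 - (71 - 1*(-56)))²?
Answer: 11025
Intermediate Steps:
(22 - (71 - 1*(-56)))² = (22 - (71 + 56))² = (22 - 1*127)² = (22 - 127)² = (-105)² = 11025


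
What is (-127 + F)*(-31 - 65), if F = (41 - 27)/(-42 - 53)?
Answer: 1159584/95 ≈ 12206.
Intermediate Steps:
F = -14/95 (F = 14/(-95) = 14*(-1/95) = -14/95 ≈ -0.14737)
(-127 + F)*(-31 - 65) = (-127 - 14/95)*(-31 - 65) = -12079/95*(-96) = 1159584/95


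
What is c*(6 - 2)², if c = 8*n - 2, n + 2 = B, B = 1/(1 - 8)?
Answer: -2144/7 ≈ -306.29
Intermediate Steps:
B = -⅐ (B = 1/(-7) = -⅐ ≈ -0.14286)
n = -15/7 (n = -2 - ⅐ = -15/7 ≈ -2.1429)
c = -134/7 (c = 8*(-15/7) - 2 = -120/7 - 2 = -134/7 ≈ -19.143)
c*(6 - 2)² = -134*(6 - 2)²/7 = -134/7*4² = -134/7*16 = -2144/7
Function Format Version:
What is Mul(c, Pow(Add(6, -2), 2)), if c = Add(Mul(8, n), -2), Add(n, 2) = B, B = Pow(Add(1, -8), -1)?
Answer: Rational(-2144, 7) ≈ -306.29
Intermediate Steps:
B = Rational(-1, 7) (B = Pow(-7, -1) = Rational(-1, 7) ≈ -0.14286)
n = Rational(-15, 7) (n = Add(-2, Rational(-1, 7)) = Rational(-15, 7) ≈ -2.1429)
c = Rational(-134, 7) (c = Add(Mul(8, Rational(-15, 7)), -2) = Add(Rational(-120, 7), -2) = Rational(-134, 7) ≈ -19.143)
Mul(c, Pow(Add(6, -2), 2)) = Mul(Rational(-134, 7), Pow(Add(6, -2), 2)) = Mul(Rational(-134, 7), Pow(4, 2)) = Mul(Rational(-134, 7), 16) = Rational(-2144, 7)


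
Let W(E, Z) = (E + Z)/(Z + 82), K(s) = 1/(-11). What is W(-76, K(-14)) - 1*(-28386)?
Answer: 25574949/901 ≈ 28385.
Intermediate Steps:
K(s) = -1/11
W(E, Z) = (E + Z)/(82 + Z)
W(-76, K(-14)) - 1*(-28386) = (-76 - 1/11)/(82 - 1/11) - 1*(-28386) = -837/11/(901/11) + 28386 = (11/901)*(-837/11) + 28386 = -837/901 + 28386 = 25574949/901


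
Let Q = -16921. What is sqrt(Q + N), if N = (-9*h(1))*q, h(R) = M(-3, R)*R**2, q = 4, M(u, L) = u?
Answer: I*sqrt(16813) ≈ 129.67*I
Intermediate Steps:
h(R) = -3*R**2
N = 108 (N = -(-27)*1**2*4 = -(-27)*4 = -9*(-3)*4 = 27*4 = 108)
sqrt(Q + N) = sqrt(-16921 + 108) = sqrt(-16813) = I*sqrt(16813)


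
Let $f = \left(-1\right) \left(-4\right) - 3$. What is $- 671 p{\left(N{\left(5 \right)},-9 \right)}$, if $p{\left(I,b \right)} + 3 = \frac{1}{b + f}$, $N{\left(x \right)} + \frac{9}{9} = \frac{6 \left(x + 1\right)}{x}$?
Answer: $\frac{16775}{8} \approx 2096.9$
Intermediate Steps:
$f = 1$ ($f = 4 - 3 = 1$)
$N{\left(x \right)} = -1 + \frac{6 + 6 x}{x}$ ($N{\left(x \right)} = -1 + \frac{6 \left(x + 1\right)}{x} = -1 + \frac{6 \left(1 + x\right)}{x} = -1 + \frac{6 + 6 x}{x}$)
$p{\left(I,b \right)} = -3 + \frac{1}{1 + b}$ ($p{\left(I,b \right)} = -3 + \frac{1}{b + 1} = -3 + \frac{1}{1 + b}$)
$- 671 p{\left(N{\left(5 \right)},-9 \right)} = - 671 \frac{-2 - -27}{1 - 9} = - 671 \frac{-2 + 27}{-8} = - 671 \left(\left(- \frac{1}{8}\right) 25\right) = \left(-671\right) \left(- \frac{25}{8}\right) = \frac{16775}{8}$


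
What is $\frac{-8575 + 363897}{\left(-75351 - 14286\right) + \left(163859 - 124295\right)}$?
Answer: $- \frac{355322}{50073} \approx -7.0961$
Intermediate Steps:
$\frac{-8575 + 363897}{\left(-75351 - 14286\right) + \left(163859 - 124295\right)} = \frac{355322}{-89637 + 39564} = \frac{355322}{-50073} = 355322 \left(- \frac{1}{50073}\right) = - \frac{355322}{50073}$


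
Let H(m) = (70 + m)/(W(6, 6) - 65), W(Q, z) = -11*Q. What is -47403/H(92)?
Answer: 689977/18 ≈ 38332.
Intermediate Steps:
H(m) = -70/131 - m/131 (H(m) = (70 + m)/(-11*6 - 65) = (70 + m)/(-66 - 65) = (70 + m)/(-131) = (70 + m)*(-1/131) = -70/131 - m/131)
-47403/H(92) = -47403/(-70/131 - 1/131*92) = -47403/(-70/131 - 92/131) = -47403/(-162/131) = -47403*(-131/162) = 689977/18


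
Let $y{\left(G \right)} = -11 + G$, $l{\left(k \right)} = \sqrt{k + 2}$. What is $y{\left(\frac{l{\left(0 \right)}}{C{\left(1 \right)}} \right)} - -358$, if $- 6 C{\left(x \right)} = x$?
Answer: $347 - 6 \sqrt{2} \approx 338.51$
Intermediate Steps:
$C{\left(x \right)} = - \frac{x}{6}$
$l{\left(k \right)} = \sqrt{2 + k}$
$y{\left(\frac{l{\left(0 \right)}}{C{\left(1 \right)}} \right)} - -358 = \left(-11 + \frac{\sqrt{2 + 0}}{\left(- \frac{1}{6}\right) 1}\right) - -358 = \left(-11 + \frac{\sqrt{2}}{- \frac{1}{6}}\right) + 358 = \left(-11 + \sqrt{2} \left(-6\right)\right) + 358 = \left(-11 - 6 \sqrt{2}\right) + 358 = 347 - 6 \sqrt{2}$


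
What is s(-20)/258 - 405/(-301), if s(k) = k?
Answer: 1145/903 ≈ 1.2680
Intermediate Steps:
s(-20)/258 - 405/(-301) = -20/258 - 405/(-301) = -20*1/258 - 405*(-1/301) = -10/129 + 405/301 = 1145/903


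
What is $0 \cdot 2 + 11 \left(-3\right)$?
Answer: $-33$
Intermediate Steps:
$0 \cdot 2 + 11 \left(-3\right) = 0 - 33 = -33$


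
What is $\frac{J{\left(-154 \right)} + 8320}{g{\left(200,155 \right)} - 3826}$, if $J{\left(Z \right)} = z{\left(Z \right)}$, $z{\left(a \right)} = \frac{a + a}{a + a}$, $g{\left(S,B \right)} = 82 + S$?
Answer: $- \frac{8321}{3544} \approx -2.3479$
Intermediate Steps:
$z{\left(a \right)} = 1$ ($z{\left(a \right)} = \frac{2 a}{2 a} = 2 a \frac{1}{2 a} = 1$)
$J{\left(Z \right)} = 1$
$\frac{J{\left(-154 \right)} + 8320}{g{\left(200,155 \right)} - 3826} = \frac{1 + 8320}{\left(82 + 200\right) - 3826} = \frac{8321}{282 - 3826} = \frac{8321}{-3544} = 8321 \left(- \frac{1}{3544}\right) = - \frac{8321}{3544}$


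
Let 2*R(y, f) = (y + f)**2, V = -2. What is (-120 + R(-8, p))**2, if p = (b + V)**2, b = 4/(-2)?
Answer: 7744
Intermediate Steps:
b = -2 (b = 4*(-1/2) = -2)
p = 16 (p = (-2 - 2)**2 = (-4)**2 = 16)
R(y, f) = (f + y)**2/2 (R(y, f) = (y + f)**2/2 = (f + y)**2/2)
(-120 + R(-8, p))**2 = (-120 + (16 - 8)**2/2)**2 = (-120 + (1/2)*8**2)**2 = (-120 + (1/2)*64)**2 = (-120 + 32)**2 = (-88)**2 = 7744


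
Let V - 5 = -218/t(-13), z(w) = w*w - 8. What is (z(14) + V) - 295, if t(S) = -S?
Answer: -1544/13 ≈ -118.77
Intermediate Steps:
z(w) = -8 + w² (z(w) = w² - 8 = -8 + w²)
V = -153/13 (V = 5 - 218/((-1*(-13))) = 5 - 218/13 = -153/13 ≈ -11.769)
(z(14) + V) - 295 = ((-8 + 14²) - 153/13) - 295 = ((-8 + 196) - 153/13) - 295 = (188 - 153/13) - 295 = 2291/13 - 295 = -1544/13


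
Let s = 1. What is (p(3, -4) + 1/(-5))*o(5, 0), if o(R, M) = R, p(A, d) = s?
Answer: 4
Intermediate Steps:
p(A, d) = 1
(p(3, -4) + 1/(-5))*o(5, 0) = (1 + 1/(-5))*5 = (1 - ⅕)*5 = (⅘)*5 = 4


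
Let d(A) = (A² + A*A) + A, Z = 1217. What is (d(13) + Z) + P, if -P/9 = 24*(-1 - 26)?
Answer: 7400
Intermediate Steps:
d(A) = A + 2*A² (d(A) = (A² + A²) + A = 2*A² + A = A + 2*A²)
P = 5832 (P = -216*(-1 - 26) = -216*(-27) = -9*(-648) = 5832)
(d(13) + Z) + P = (13*(1 + 2*13) + 1217) + 5832 = (13*(1 + 26) + 1217) + 5832 = (13*27 + 1217) + 5832 = (351 + 1217) + 5832 = 1568 + 5832 = 7400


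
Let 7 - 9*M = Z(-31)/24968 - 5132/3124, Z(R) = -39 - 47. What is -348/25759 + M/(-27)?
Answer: -2995998055753/61029535787748 ≈ -0.049091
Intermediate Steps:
Z(R) = -86
M = 84300583/87750036 (M = 7/9 - (-86/24968 - 5132/3124)/9 = 7/9 - (-86*1/24968 - 5132*1/3124)/9 = 7/9 - (-43/12484 - 1283/781)/9 = 7/9 - ⅑*(-16050555/9750004) = 7/9 + 1783395/9750004 = 84300583/87750036 ≈ 0.96069)
-348/25759 + M/(-27) = -348/25759 + (84300583/87750036)/(-27) = -348*1/25759 + (84300583/87750036)*(-1/27) = -348/25759 - 84300583/2369250972 = -2995998055753/61029535787748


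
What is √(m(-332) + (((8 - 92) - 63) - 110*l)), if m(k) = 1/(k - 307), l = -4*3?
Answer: √53217766/213 ≈ 34.249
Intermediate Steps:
l = -12
m(k) = 1/(-307 + k)
√(m(-332) + (((8 - 92) - 63) - 110*l)) = √(1/(-307 - 332) + (((8 - 92) - 63) - 110*(-12))) = √(1/(-639) + ((-84 - 63) + 1320)) = √(-1/639 + (-147 + 1320)) = √(-1/639 + 1173) = √(749546/639) = √53217766/213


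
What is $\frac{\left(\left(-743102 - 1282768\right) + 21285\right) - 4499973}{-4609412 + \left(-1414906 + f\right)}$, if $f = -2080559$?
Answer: $\frac{6504558}{8104877} \approx 0.80255$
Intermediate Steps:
$\frac{\left(\left(-743102 - 1282768\right) + 21285\right) - 4499973}{-4609412 + \left(-1414906 + f\right)} = \frac{\left(\left(-743102 - 1282768\right) + 21285\right) - 4499973}{-4609412 - 3495465} = \frac{\left(-2025870 + 21285\right) - 4499973}{-4609412 - 3495465} = \frac{-2004585 - 4499973}{-8104877} = \left(-6504558\right) \left(- \frac{1}{8104877}\right) = \frac{6504558}{8104877}$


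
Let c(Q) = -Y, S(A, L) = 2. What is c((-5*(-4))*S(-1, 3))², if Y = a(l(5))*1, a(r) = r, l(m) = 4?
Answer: 16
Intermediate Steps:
Y = 4 (Y = 4*1 = 4)
c(Q) = -4 (c(Q) = -1*4 = -4)
c((-5*(-4))*S(-1, 3))² = (-4)² = 16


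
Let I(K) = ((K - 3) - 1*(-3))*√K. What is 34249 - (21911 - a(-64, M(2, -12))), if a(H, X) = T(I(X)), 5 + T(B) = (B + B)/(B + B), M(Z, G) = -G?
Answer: 12334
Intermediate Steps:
I(K) = K^(3/2) (I(K) = ((-3 + K) + 3)*√K = K*√K = K^(3/2))
T(B) = -4 (T(B) = -5 + (B + B)/(B + B) = -5 + (2*B)/((2*B)) = -5 + (2*B)*(1/(2*B)) = -5 + 1 = -4)
a(H, X) = -4
34249 - (21911 - a(-64, M(2, -12))) = 34249 - (21911 - 1*(-4)) = 34249 - (21911 + 4) = 34249 - 1*21915 = 34249 - 21915 = 12334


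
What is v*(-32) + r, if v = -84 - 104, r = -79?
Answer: 5937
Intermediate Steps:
v = -188
v*(-32) + r = -188*(-32) - 79 = 6016 - 79 = 5937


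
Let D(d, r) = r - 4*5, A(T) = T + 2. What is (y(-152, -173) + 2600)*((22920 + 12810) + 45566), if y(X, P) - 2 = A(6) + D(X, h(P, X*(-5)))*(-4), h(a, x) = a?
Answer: 274943072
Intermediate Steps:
A(T) = 2 + T
D(d, r) = -20 + r (D(d, r) = r - 20 = -20 + r)
y(X, P) = 90 - 4*P (y(X, P) = 2 + ((2 + 6) + (-20 + P)*(-4)) = 2 + (8 + (80 - 4*P)) = 2 + (88 - 4*P) = 90 - 4*P)
(y(-152, -173) + 2600)*((22920 + 12810) + 45566) = ((90 - 4*(-173)) + 2600)*((22920 + 12810) + 45566) = ((90 + 692) + 2600)*(35730 + 45566) = (782 + 2600)*81296 = 3382*81296 = 274943072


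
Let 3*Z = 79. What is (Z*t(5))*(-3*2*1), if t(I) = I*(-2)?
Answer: 1580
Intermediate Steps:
t(I) = -2*I
Z = 79/3 (Z = (1/3)*79 = 79/3 ≈ 26.333)
(Z*t(5))*(-3*2*1) = (79*(-2*5)/3)*(-3*2*1) = ((79/3)*(-10))*(-6*1) = -790/3*(-6) = 1580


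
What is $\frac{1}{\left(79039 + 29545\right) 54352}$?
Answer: $\frac{1}{5901757568} \approx 1.6944 \cdot 10^{-10}$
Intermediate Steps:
$\frac{1}{\left(79039 + 29545\right) 54352} = \frac{1}{108584} \cdot \frac{1}{54352} = \frac{1}{5901757568}$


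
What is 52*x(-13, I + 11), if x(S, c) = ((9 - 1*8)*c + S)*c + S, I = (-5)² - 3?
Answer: 33644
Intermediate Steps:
I = 22 (I = 25 - 3 = 22)
x(S, c) = S + c*(S + c) (x(S, c) = ((9 - 8)*c + S)*c + S = (1*c + S)*c + S = (c + S)*c + S = (S + c)*c + S = c*(S + c) + S = S + c*(S + c))
52*x(-13, I + 11) = 52*(-13 + (22 + 11)² - 13*(22 + 11)) = 52*(-13 + 33² - 13*33) = 52*(-13 + 1089 - 429) = 52*647 = 33644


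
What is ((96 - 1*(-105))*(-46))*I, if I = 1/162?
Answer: -1541/27 ≈ -57.074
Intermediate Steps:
I = 1/162 ≈ 0.0061728
((96 - 1*(-105))*(-46))*I = ((96 - 1*(-105))*(-46))*(1/162) = ((96 + 105)*(-46))*(1/162) = (201*(-46))*(1/162) = -9246*1/162 = -1541/27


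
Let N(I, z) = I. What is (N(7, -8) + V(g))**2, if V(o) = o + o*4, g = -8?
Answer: 1089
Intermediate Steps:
V(o) = 5*o (V(o) = o + 4*o = 5*o)
(N(7, -8) + V(g))**2 = (7 + 5*(-8))**2 = (7 - 40)**2 = (-33)**2 = 1089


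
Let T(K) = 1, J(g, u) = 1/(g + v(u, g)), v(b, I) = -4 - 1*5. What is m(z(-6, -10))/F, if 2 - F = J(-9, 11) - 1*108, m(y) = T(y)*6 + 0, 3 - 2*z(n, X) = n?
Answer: 108/1981 ≈ 0.054518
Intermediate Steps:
z(n, X) = 3/2 - n/2
v(b, I) = -9 (v(b, I) = -4 - 5 = -9)
J(g, u) = 1/(-9 + g) (J(g, u) = 1/(g - 9) = 1/(-9 + g))
m(y) = 6 (m(y) = 1*6 + 0 = 6 + 0 = 6)
F = 1981/18 (F = 2 - (1/(-9 - 9) - 1*108) = 2 - (1/(-18) - 108) = 2 - (-1/18 - 108) = 2 - 1*(-1945/18) = 2 + 1945/18 = 1981/18 ≈ 110.06)
m(z(-6, -10))/F = 6/(1981/18) = 6*(18/1981) = 108/1981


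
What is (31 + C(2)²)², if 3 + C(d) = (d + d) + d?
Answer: 1600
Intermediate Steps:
C(d) = -3 + 3*d (C(d) = -3 + ((d + d) + d) = -3 + (2*d + d) = -3 + 3*d)
(31 + C(2)²)² = (31 + (-3 + 3*2)²)² = (31 + (-3 + 6)²)² = (31 + 3²)² = (31 + 9)² = 40² = 1600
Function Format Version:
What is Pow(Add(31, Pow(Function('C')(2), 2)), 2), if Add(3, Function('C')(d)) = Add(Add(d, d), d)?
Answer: 1600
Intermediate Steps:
Function('C')(d) = Add(-3, Mul(3, d)) (Function('C')(d) = Add(-3, Add(Add(d, d), d)) = Add(-3, Add(Mul(2, d), d)) = Add(-3, Mul(3, d)))
Pow(Add(31, Pow(Function('C')(2), 2)), 2) = Pow(Add(31, Pow(Add(-3, Mul(3, 2)), 2)), 2) = Pow(Add(31, Pow(Add(-3, 6), 2)), 2) = Pow(Add(31, Pow(3, 2)), 2) = Pow(Add(31, 9), 2) = Pow(40, 2) = 1600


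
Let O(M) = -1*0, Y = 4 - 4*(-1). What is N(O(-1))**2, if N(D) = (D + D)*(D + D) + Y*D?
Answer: 0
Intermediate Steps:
Y = 8 (Y = 4 + 4 = 8)
O(M) = 0
N(D) = 4*D**2 + 8*D (N(D) = (D + D)*(D + D) + 8*D = (2*D)*(2*D) + 8*D = 4*D**2 + 8*D)
N(O(-1))**2 = (4*0*(2 + 0))**2 = (4*0*2)**2 = 0**2 = 0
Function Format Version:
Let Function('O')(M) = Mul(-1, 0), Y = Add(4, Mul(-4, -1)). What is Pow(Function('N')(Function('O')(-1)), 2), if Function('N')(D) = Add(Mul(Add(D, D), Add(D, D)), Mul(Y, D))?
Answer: 0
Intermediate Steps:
Y = 8 (Y = Add(4, 4) = 8)
Function('O')(M) = 0
Function('N')(D) = Add(Mul(4, Pow(D, 2)), Mul(8, D)) (Function('N')(D) = Add(Mul(Add(D, D), Add(D, D)), Mul(8, D)) = Add(Mul(Mul(2, D), Mul(2, D)), Mul(8, D)) = Add(Mul(4, Pow(D, 2)), Mul(8, D)))
Pow(Function('N')(Function('O')(-1)), 2) = Pow(Mul(4, 0, Add(2, 0)), 2) = Pow(Mul(4, 0, 2), 2) = Pow(0, 2) = 0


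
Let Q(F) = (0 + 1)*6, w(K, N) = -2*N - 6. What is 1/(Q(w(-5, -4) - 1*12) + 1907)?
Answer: 1/1913 ≈ 0.00052274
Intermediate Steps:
w(K, N) = -6 - 2*N
Q(F) = 6 (Q(F) = 1*6 = 6)
1/(Q(w(-5, -4) - 1*12) + 1907) = 1/(6 + 1907) = 1/1913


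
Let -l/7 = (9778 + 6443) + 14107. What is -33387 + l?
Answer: -245683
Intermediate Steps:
l = -212296 (l = -7*((9778 + 6443) + 14107) = -7*(16221 + 14107) = -7*30328 = -212296)
-33387 + l = -33387 - 212296 = -245683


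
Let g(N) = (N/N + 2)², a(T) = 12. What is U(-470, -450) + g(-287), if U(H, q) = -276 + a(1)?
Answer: -255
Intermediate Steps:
U(H, q) = -264 (U(H, q) = -276 + 12 = -264)
g(N) = 9 (g(N) = (1 + 2)² = 3² = 9)
U(-470, -450) + g(-287) = -264 + 9 = -255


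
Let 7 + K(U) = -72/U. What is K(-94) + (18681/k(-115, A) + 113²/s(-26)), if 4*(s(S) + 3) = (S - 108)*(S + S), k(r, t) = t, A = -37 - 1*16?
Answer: -32384075/92167 ≈ -351.36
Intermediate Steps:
A = -53 (A = -37 - 16 = -53)
K(U) = -7 - 72/U
s(S) = -3 + S*(-108 + S)/2 (s(S) = -3 + ((S - 108)*(S + S))/4 = -3 + ((-108 + S)*(2*S))/4 = -3 + (2*S*(-108 + S))/4 = -3 + S*(-108 + S)/2)
K(-94) + (18681/k(-115, A) + 113²/s(-26)) = (-7 - 72/(-94)) + (18681/(-53) + 113²/(-3 + (½)*(-26)² - 54*(-26))) = (-7 - 72*(-1/94)) + (18681*(-1/53) + 12769/(-3 + (½)*676 + 1404)) = (-7 + 36/47) + (-18681/53 + 12769/(-3 + 338 + 1404)) = -293/47 + (-18681/53 + 12769/1739) = -293/47 - 31809502/92167 = -32384075/92167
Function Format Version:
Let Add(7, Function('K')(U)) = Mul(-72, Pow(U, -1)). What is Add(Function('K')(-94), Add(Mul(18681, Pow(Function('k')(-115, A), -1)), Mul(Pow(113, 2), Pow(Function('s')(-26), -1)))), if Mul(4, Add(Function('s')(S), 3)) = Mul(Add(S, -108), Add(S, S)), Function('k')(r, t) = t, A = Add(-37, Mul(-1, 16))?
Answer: Rational(-32384075, 92167) ≈ -351.36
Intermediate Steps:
A = -53 (A = Add(-37, -16) = -53)
Function('K')(U) = Add(-7, Mul(-72, Pow(U, -1)))
Function('s')(S) = Add(-3, Mul(Rational(1, 2), S, Add(-108, S))) (Function('s')(S) = Add(-3, Mul(Rational(1, 4), Mul(Add(S, -108), Add(S, S)))) = Add(-3, Mul(Rational(1, 4), Mul(Add(-108, S), Mul(2, S)))) = Add(-3, Mul(Rational(1, 4), Mul(2, S, Add(-108, S)))) = Add(-3, Mul(Rational(1, 2), S, Add(-108, S))))
Add(Function('K')(-94), Add(Mul(18681, Pow(Function('k')(-115, A), -1)), Mul(Pow(113, 2), Pow(Function('s')(-26), -1)))) = Add(Add(-7, Mul(-72, Pow(-94, -1))), Add(Mul(18681, Pow(-53, -1)), Mul(Pow(113, 2), Pow(Add(-3, Mul(Rational(1, 2), Pow(-26, 2)), Mul(-54, -26)), -1)))) = Add(Add(-7, Mul(-72, Rational(-1, 94))), Add(Mul(18681, Rational(-1, 53)), Mul(12769, Pow(Add(-3, Mul(Rational(1, 2), 676), 1404), -1)))) = Add(Add(-7, Rational(36, 47)), Add(Rational(-18681, 53), Mul(12769, Pow(Add(-3, 338, 1404), -1)))) = Add(Rational(-293, 47), Add(Rational(-18681, 53), Mul(12769, Pow(1739, -1)))) = Add(Rational(-293, 47), Add(Rational(-18681, 53), Mul(12769, Rational(1, 1739)))) = Add(Rational(-293, 47), Add(Rational(-18681, 53), Rational(12769, 1739))) = Add(Rational(-293, 47), Rational(-31809502, 92167)) = Rational(-32384075, 92167)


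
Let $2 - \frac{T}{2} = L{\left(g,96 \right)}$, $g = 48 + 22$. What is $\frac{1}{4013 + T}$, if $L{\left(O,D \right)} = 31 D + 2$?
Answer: $- \frac{1}{1939} \approx -0.00051573$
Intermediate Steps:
$g = 70$
$L{\left(O,D \right)} = 2 + 31 D$
$T = -5952$ ($T = 4 - 2 \left(2 + 31 \cdot 96\right) = 4 - 2 \left(2 + 2976\right) = 4 - 5956 = -5952$)
$\frac{1}{4013 + T} = \frac{1}{4013 - 5952} = \frac{1}{-1939} = - \frac{1}{1939}$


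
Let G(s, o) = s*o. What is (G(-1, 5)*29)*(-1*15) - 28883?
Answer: -26708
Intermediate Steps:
G(s, o) = o*s
(G(-1, 5)*29)*(-1*15) - 28883 = ((5*(-1))*29)*(-1*15) - 28883 = -5*29*(-15) - 28883 = -145*(-15) - 28883 = 2175 - 28883 = -26708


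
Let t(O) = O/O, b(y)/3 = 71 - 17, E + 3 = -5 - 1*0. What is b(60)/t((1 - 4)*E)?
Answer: 162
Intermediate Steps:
E = -8 (E = -3 + (-5 - 1*0) = -3 + (-5 + 0) = -3 - 5 = -8)
b(y) = 162 (b(y) = 3*(71 - 17) = 3*54 = 162)
t(O) = 1
b(60)/t((1 - 4)*E) = 162/1 = 162*1 = 162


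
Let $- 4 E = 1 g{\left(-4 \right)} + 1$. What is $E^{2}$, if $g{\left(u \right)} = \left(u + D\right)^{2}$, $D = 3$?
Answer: $\frac{1}{4} \approx 0.25$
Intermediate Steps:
$g{\left(u \right)} = \left(3 + u\right)^{2}$ ($g{\left(u \right)} = \left(u + 3\right)^{2} = \left(3 + u\right)^{2}$)
$E = - \frac{1}{2}$ ($E = - \frac{1 \left(3 - 4\right)^{2} + 1}{4} = - \frac{1 \left(-1\right)^{2} + 1}{4} = - \frac{1 \cdot 1 + 1}{4} = - \frac{1 + 1}{4} = \left(- \frac{1}{4}\right) 2 = - \frac{1}{2} \approx -0.5$)
$E^{2} = \left(- \frac{1}{2}\right)^{2} = \frac{1}{4}$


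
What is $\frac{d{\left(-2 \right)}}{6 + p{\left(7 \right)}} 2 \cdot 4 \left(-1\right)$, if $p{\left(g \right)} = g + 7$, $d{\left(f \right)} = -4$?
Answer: $\frac{8}{5} \approx 1.6$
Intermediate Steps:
$p{\left(g \right)} = 7 + g$
$\frac{d{\left(-2 \right)}}{6 + p{\left(7 \right)}} 2 \cdot 4 \left(-1\right) = - \frac{4}{6 + \left(7 + 7\right)} 2 \cdot 4 \left(-1\right) = - \frac{4}{6 + 14} \cdot 8 \left(-1\right) = - \frac{4}{20} \left(-8\right) = \left(-4\right) \frac{1}{20} \left(-8\right) = \left(- \frac{1}{5}\right) \left(-8\right) = \frac{8}{5}$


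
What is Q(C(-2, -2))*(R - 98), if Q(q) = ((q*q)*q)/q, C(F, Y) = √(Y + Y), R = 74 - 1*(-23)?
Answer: 4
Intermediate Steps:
R = 97 (R = 74 + 23 = 97)
C(F, Y) = √2*√Y (C(F, Y) = √(2*Y) = √2*√Y)
Q(q) = q² (Q(q) = (q²*q)/q = q³/q = q²)
Q(C(-2, -2))*(R - 98) = (√2*√(-2))²*(97 - 98) = (√2*(I*√2))²*(-1) = (2*I)²*(-1) = -4*(-1) = 4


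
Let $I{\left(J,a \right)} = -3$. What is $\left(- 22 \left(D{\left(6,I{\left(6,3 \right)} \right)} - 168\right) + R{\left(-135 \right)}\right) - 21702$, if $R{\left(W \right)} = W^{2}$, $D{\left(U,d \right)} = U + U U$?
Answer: $-705$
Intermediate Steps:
$D{\left(U,d \right)} = U + U^{2}$
$\left(- 22 \left(D{\left(6,I{\left(6,3 \right)} \right)} - 168\right) + R{\left(-135 \right)}\right) - 21702 = \left(- 22 \left(6 \left(1 + 6\right) - 168\right) + \left(-135\right)^{2}\right) - 21702 = \left(- 22 \left(6 \cdot 7 - 168\right) + 18225\right) - 21702 = \left(- 22 \left(42 - 168\right) + 18225\right) - 21702 = \left(\left(-22\right) \left(-126\right) + 18225\right) - 21702 = \left(2772 + 18225\right) - 21702 = 20997 - 21702 = -705$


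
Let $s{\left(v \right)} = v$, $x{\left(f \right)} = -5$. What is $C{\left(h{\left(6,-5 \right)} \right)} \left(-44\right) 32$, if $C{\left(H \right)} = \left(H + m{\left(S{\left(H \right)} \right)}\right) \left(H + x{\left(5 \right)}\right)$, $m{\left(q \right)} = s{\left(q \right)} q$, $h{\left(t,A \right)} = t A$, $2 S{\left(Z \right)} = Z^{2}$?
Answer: $9977721600$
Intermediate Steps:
$S{\left(Z \right)} = \frac{Z^{2}}{2}$
$h{\left(t,A \right)} = A t$
$m{\left(q \right)} = q^{2}$ ($m{\left(q \right)} = q q = q^{2}$)
$C{\left(H \right)} = \left(-5 + H\right) \left(H + \frac{H^{4}}{4}\right)$ ($C{\left(H \right)} = \left(H + \left(\frac{H^{2}}{2}\right)^{2}\right) \left(H - 5\right) = \left(H + \frac{H^{4}}{4}\right) \left(-5 + H\right) = \left(-5 + H\right) \left(H + \frac{H^{4}}{4}\right)$)
$C{\left(h{\left(6,-5 \right)} \right)} \left(-44\right) 32 = \frac{\left(-5\right) 6 \left(-20 + \left(\left(-5\right) 6\right)^{4} - 5 \left(\left(-5\right) 6\right)^{3} + 4 \left(\left(-5\right) 6\right)\right)}{4} \left(-44\right) 32 = \frac{1}{4} \left(-30\right) \left(-20 + \left(-30\right)^{4} - 5 \left(-30\right)^{3} + 4 \left(-30\right)\right) \left(-44\right) 32 = \frac{1}{4} \left(-30\right) \left(-20 + 810000 - -135000 - 120\right) \left(-44\right) 32 = \frac{1}{4} \left(-30\right) \left(-20 + 810000 + 135000 - 120\right) \left(-44\right) 32 = \frac{1}{4} \left(-30\right) 944860 \left(-44\right) 32 = \left(-7086450\right) \left(-44\right) 32 = 311803800 \cdot 32 = 9977721600$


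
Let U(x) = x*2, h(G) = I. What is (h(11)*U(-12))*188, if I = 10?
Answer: -45120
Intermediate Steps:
h(G) = 10
U(x) = 2*x
(h(11)*U(-12))*188 = (10*(2*(-12)))*188 = (10*(-24))*188 = -240*188 = -45120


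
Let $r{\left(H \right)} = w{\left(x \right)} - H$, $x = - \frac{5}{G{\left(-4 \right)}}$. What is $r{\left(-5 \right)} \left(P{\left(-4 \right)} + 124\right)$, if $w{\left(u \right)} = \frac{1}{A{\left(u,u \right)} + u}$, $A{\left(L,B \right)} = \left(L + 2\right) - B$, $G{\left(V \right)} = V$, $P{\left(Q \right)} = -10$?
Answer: $\frac{7866}{13} \approx 605.08$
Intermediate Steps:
$A{\left(L,B \right)} = 2 + L - B$ ($A{\left(L,B \right)} = \left(2 + L\right) - B = 2 + L - B$)
$x = \frac{5}{4}$ ($x = - \frac{5}{-4} = \left(-5\right) \left(- \frac{1}{4}\right) = \frac{5}{4} \approx 1.25$)
$w{\left(u \right)} = \frac{1}{2 + u}$ ($w{\left(u \right)} = \frac{1}{\left(2 + u - u\right) + u} = \frac{1}{2 + u}$)
$r{\left(H \right)} = \frac{4}{13} - H$ ($r{\left(H \right)} = \frac{1}{2 + \frac{5}{4}} - H = \frac{1}{\frac{13}{4}} - H = \frac{4}{13} - H$)
$r{\left(-5 \right)} \left(P{\left(-4 \right)} + 124\right) = \left(\frac{4}{13} - -5\right) \left(-10 + 124\right) = \left(\frac{4}{13} + 5\right) 114 = \frac{69}{13} \cdot 114 = \frac{7866}{13}$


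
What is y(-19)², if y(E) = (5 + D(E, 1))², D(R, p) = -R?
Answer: 331776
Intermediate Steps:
y(E) = (5 - E)²
y(-19)² = ((-5 - 19)²)² = ((-24)²)² = 576² = 331776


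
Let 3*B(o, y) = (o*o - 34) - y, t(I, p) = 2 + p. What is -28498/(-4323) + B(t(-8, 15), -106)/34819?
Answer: 992792063/150522537 ≈ 6.5956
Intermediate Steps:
B(o, y) = -34/3 - y/3 + o²/3 (B(o, y) = ((o*o - 34) - y)/3 = ((o² - 34) - y)/3 = ((-34 + o²) - y)/3 = (-34 + o² - y)/3 = -34/3 - y/3 + o²/3)
-28498/(-4323) + B(t(-8, 15), -106)/34819 = -28498/(-4323) + (-34/3 - ⅓*(-106) + (2 + 15)²/3)/34819 = -28498*(-1/4323) + (-34/3 + 106/3 + (⅓)*17²)*(1/34819) = 28498/4323 + (-34/3 + 106/3 + (⅓)*289)*(1/34819) = 28498/4323 + (-34/3 + 106/3 + 289/3)*(1/34819) = 28498/4323 + (361/3)*(1/34819) = 28498/4323 + 361/104457 = 992792063/150522537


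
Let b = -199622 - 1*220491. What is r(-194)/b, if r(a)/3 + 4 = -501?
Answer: 1515/420113 ≈ 0.0036062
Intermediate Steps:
b = -420113 (b = -199622 - 220491 = -420113)
r(a) = -1515 (r(a) = -12 + 3*(-501) = -12 - 1503 = -1515)
r(-194)/b = -1515/(-420113) = -1515*(-1/420113) = 1515/420113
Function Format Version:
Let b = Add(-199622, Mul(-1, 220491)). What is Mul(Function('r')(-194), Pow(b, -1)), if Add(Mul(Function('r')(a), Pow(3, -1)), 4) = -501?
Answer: Rational(1515, 420113) ≈ 0.0036062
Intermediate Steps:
b = -420113 (b = Add(-199622, -220491) = -420113)
Function('r')(a) = -1515 (Function('r')(a) = Add(-12, Mul(3, -501)) = Add(-12, -1503) = -1515)
Mul(Function('r')(-194), Pow(b, -1)) = Mul(-1515, Pow(-420113, -1)) = Mul(-1515, Rational(-1, 420113)) = Rational(1515, 420113)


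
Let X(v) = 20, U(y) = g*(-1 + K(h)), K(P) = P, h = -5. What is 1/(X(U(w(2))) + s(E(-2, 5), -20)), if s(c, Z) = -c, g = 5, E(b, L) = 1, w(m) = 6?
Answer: 1/19 ≈ 0.052632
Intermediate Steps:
U(y) = -30 (U(y) = 5*(-1 - 5) = 5*(-6) = -30)
1/(X(U(w(2))) + s(E(-2, 5), -20)) = 1/(20 - 1*1) = 1/(20 - 1) = 1/19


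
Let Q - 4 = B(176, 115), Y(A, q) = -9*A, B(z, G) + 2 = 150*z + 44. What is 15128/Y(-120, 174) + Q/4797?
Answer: 1404593/71955 ≈ 19.520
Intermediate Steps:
B(z, G) = 42 + 150*z (B(z, G) = -2 + (150*z + 44) = -2 + (44 + 150*z) = 42 + 150*z)
Q = 26446 (Q = 4 + (42 + 150*176) = 4 + (42 + 26400) = 4 + 26442 = 26446)
15128/Y(-120, 174) + Q/4797 = 15128/((-9*(-120))) + 26446/4797 = 15128/1080 + 26446*(1/4797) = 15128*(1/1080) + 26446/4797 = 1891/135 + 26446/4797 = 1404593/71955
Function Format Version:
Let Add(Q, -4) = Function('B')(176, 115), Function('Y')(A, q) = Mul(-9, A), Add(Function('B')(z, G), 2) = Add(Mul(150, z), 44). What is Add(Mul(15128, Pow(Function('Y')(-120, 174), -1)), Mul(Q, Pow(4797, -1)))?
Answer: Rational(1404593, 71955) ≈ 19.520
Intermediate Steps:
Function('B')(z, G) = Add(42, Mul(150, z)) (Function('B')(z, G) = Add(-2, Add(Mul(150, z), 44)) = Add(-2, Add(44, Mul(150, z))) = Add(42, Mul(150, z)))
Q = 26446 (Q = Add(4, Add(42, Mul(150, 176))) = Add(4, Add(42, 26400)) = Add(4, 26442) = 26446)
Add(Mul(15128, Pow(Function('Y')(-120, 174), -1)), Mul(Q, Pow(4797, -1))) = Add(Mul(15128, Pow(Mul(-9, -120), -1)), Mul(26446, Pow(4797, -1))) = Add(Mul(15128, Pow(1080, -1)), Mul(26446, Rational(1, 4797))) = Add(Mul(15128, Rational(1, 1080)), Rational(26446, 4797)) = Add(Rational(1891, 135), Rational(26446, 4797)) = Rational(1404593, 71955)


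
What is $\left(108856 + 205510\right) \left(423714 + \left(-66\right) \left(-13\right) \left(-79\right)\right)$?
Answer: $111892919112$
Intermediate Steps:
$\left(108856 + 205510\right) \left(423714 + \left(-66\right) \left(-13\right) \left(-79\right)\right) = 314366 \left(423714 + 858 \left(-79\right)\right) = 314366 \left(423714 - 67782\right) = 314366 \cdot 355932 = 111892919112$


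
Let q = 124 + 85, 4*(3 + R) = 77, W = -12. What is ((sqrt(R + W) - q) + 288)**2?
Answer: (158 + sqrt(17))**2/4 ≈ 6571.0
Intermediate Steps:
R = 65/4 (R = -3 + (1/4)*77 = -3 + 77/4 = 65/4 ≈ 16.250)
q = 209
((sqrt(R + W) - q) + 288)**2 = ((sqrt(65/4 - 12) - 1*209) + 288)**2 = ((sqrt(17/4) - 209) + 288)**2 = ((sqrt(17)/2 - 209) + 288)**2 = ((-209 + sqrt(17)/2) + 288)**2 = (79 + sqrt(17)/2)**2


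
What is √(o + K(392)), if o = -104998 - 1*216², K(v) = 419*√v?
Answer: √(-151654 + 5866*√2) ≈ 378.63*I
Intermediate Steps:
o = -151654 (o = -104998 - 1*46656 = -104998 - 46656 = -151654)
√(o + K(392)) = √(-151654 + 419*√392) = √(-151654 + 419*(14*√2)) = √(-151654 + 5866*√2)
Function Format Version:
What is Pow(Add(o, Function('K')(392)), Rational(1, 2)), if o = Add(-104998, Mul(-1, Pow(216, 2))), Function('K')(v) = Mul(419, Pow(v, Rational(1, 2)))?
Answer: Pow(Add(-151654, Mul(5866, Pow(2, Rational(1, 2)))), Rational(1, 2)) ≈ Mul(378.63, I)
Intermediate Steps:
o = -151654 (o = Add(-104998, Mul(-1, 46656)) = Add(-104998, -46656) = -151654)
Pow(Add(o, Function('K')(392)), Rational(1, 2)) = Pow(Add(-151654, Mul(419, Pow(392, Rational(1, 2)))), Rational(1, 2)) = Pow(Add(-151654, Mul(419, Mul(14, Pow(2, Rational(1, 2))))), Rational(1, 2)) = Pow(Add(-151654, Mul(5866, Pow(2, Rational(1, 2)))), Rational(1, 2))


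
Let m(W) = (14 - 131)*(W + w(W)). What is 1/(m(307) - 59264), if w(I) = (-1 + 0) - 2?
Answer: -1/94832 ≈ -1.0545e-5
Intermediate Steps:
w(I) = -3 (w(I) = -1 - 2 = -3)
m(W) = 351 - 117*W (m(W) = (14 - 131)*(W - 3) = -117*(-3 + W) = 351 - 117*W)
1/(m(307) - 59264) = 1/((351 - 117*307) - 59264) = 1/((351 - 35919) - 59264) = 1/(-35568 - 59264) = 1/(-94832) = -1/94832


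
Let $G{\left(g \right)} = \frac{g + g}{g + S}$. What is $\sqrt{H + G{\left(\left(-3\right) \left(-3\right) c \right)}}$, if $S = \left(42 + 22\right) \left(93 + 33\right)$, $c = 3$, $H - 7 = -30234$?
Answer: $\frac{i \sqrt{24429486233}}{899} \approx 173.86 i$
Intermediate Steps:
$H = -30227$ ($H = 7 - 30234 = -30227$)
$S = 8064$ ($S = 64 \cdot 126 = 8064$)
$G{\left(g \right)} = \frac{2 g}{8064 + g}$ ($G{\left(g \right)} = \frac{g + g}{g + 8064} = \frac{2 g}{8064 + g}$)
$\sqrt{H + G{\left(\left(-3\right) \left(-3\right) c \right)}} = \sqrt{-30227 + \frac{2 \left(-3\right) \left(-3\right) 3}{8064 + \left(-3\right) \left(-3\right) 3}} = \sqrt{-30227 + \frac{2 \cdot 9 \cdot 3}{8064 + 9 \cdot 3}} = \sqrt{-30227 + 2 \cdot 27 \frac{1}{8064 + 27}} = \sqrt{-30227 + 2 \cdot 27 \cdot \frac{1}{8091}} = \sqrt{-30227 + \frac{6}{899}} = \sqrt{- \frac{27174067}{899}} = \frac{i \sqrt{24429486233}}{899}$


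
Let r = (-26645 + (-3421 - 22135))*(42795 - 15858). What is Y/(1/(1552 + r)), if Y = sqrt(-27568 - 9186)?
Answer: -1406136785*I*sqrt(36754) ≈ -2.6958e+11*I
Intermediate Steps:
Y = I*sqrt(36754) (Y = sqrt(-36754) = I*sqrt(36754) ≈ 191.71*I)
r = -1406138337 (r = (-26645 - 25556)*26937 = -52201*26937 = -1406138337)
Y/(1/(1552 + r)) = (I*sqrt(36754))/(1/(1552 - 1406138337)) = (I*sqrt(36754))/(1/(-1406136785)) = (I*sqrt(36754))/(-1/1406136785) = (I*sqrt(36754))*(-1406136785) = -1406136785*I*sqrt(36754)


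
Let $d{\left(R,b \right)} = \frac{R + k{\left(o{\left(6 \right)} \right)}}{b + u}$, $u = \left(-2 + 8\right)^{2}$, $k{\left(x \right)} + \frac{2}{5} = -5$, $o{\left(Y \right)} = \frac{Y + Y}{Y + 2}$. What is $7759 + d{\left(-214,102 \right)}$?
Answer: $\frac{5352613}{690} \approx 7757.4$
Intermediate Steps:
$o{\left(Y \right)} = \frac{2 Y}{2 + Y}$
$k{\left(x \right)} = - \frac{27}{5}$ ($k{\left(x \right)} = - \frac{2}{5} - 5 = - \frac{27}{5}$)
$u = 36$ ($u = 6^{2} = 36$)
$d{\left(R,b \right)} = \frac{- \frac{27}{5} + R}{36 + b}$ ($d{\left(R,b \right)} = \frac{R - \frac{27}{5}}{b + 36} = \frac{- \frac{27}{5} + R}{36 + b}$)
$7759 + d{\left(-214,102 \right)} = 7759 + \frac{- \frac{27}{5} - 214}{36 + 102} = 7759 + \frac{1}{138} \left(- \frac{1097}{5}\right) = 7759 - \frac{1097}{690} = \frac{5352613}{690}$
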